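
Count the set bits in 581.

581 = 1001000101
Count the 1s: 1 + 1 + 1 + 1 = 4

4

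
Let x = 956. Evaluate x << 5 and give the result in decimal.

956 = 000001110111100
shift left by 5 → 111011110000000 = 30592
(equivalently, 956 × 2^5 = 956 × 32)

30592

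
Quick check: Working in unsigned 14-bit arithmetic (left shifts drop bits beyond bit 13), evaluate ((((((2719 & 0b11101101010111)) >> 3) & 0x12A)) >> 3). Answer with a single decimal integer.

2719 = 00101010011111
0b11101101010111 = 11101101010111
→ & → 00101000010111 = 2583
→ >> 3 → 00000101000010 = 322
0x12A = 00000100101010
→ & → 00000100000010 = 258
→ >> 3 → 00000000100000 = 32

32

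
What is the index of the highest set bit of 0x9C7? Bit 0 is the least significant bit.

11

0x9C7 = 100111000111
The topmost 1 is at position 11 (since 2^11 = 2048 ≤ 2503 < 4096).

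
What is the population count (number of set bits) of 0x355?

6

0x355 = 1101010101
Count the 1s: 1 + 1 + 1 + 1 + 1 + 1 = 6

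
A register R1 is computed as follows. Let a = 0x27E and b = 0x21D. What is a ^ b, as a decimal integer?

0x27E = 1001111110
0x21D = 1000011101
XOR → 0001100011 = 99

99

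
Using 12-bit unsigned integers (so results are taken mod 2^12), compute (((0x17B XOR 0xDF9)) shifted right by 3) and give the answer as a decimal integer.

400

0x17B = 000101111011
0xDF9 = 110111111001
→ XOR → 110010000010 = 3202
→ shifted right by 3 → 000110010000 = 400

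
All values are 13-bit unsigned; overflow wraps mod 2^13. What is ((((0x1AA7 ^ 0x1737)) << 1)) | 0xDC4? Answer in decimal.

8164

0x1AA7 = 1101010100111
0x1737 = 1011100110111
→ ^ → 0110110010000 = 3472
→ << 1 (mod 2^13) → 1101100100000 = 6944
0xDC4 = 0110111000100
→ | → 1111111100100 = 8164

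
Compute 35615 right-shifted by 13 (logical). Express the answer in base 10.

35615 = 1000101100011111
shift right by 13 → 0000000000000100 = 4
(equivalently, floor(35615 / 8192))

4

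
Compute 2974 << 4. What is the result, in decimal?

2974 = 0000101110011110
shift left by 4 → 1011100111100000 = 47584
(equivalently, 2974 × 2^4 = 2974 × 16)

47584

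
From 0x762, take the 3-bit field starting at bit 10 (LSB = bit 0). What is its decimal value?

v = 0011101100010
Shift right by 10: 001
Mask low 3 bits: 001 = 1

1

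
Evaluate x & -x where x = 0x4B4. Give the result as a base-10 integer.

x = 10010110100 = 1204
-x (two's complement) = …01101001100
AND   = 00000000100 = 4
(x & -x isolates the lowest set bit of x.)

4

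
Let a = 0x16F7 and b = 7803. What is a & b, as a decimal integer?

0x16F7 = 1011011110111
7803 = 1111001111011
AND → 1011001110011 = 5747

5747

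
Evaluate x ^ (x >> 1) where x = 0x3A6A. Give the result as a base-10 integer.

x = 11101001101010 = 14954
x>>1 = 01110100110101
XOR  = 10011101011111 = 10079
(x ^ (x >> 1) gives the standard binary-reflected Gray code of x.)

10079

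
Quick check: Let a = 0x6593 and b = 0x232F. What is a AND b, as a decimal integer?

0x6593 = 110010110010011
0x232F = 010001100101111
AND → 010000100000011 = 8451

8451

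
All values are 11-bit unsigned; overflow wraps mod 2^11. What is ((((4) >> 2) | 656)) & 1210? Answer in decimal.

4 = 00000000100
→ >> 2 → 00000000001 = 1
656 = 01010010000
→ | → 01010010001 = 657
1210 = 10010111010
→ & → 00010010000 = 144

144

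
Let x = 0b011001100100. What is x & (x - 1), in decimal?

1632

x = 11001100100 = 1636
x - 1 = 11001100011
AND   = 11001100000 = 1632
(x & (x - 1) clears the lowest set bit of x.)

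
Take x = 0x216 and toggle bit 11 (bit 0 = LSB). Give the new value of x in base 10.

2582

x = 001000010110
bit 11 is currently 0; toggle it via x ^ (1 << 11) = x ^ 2048
→ 101000010110 = 2582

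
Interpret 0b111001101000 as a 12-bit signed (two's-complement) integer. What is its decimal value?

-408

pattern = 111001101000 (MSB is 1 ⇒ negative)
Invert: 000110010111, add 1 → 000110011000 = 408, so the value is -408.
(Equivalently: 3688 - 2^12 = 3688 - 4096 = -408.)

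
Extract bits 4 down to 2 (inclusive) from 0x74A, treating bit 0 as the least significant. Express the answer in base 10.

v = 011101001010
Shift right by 2: 0111010010
Mask low 3 bits: 010 = 2

2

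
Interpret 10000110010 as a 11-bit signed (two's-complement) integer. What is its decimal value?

-974

pattern = 10000110010 (MSB is 1 ⇒ negative)
Invert: 01111001101, add 1 → 01111001110 = 974, so the value is -974.
(Equivalently: 1074 - 2^11 = 1074 - 2048 = -974.)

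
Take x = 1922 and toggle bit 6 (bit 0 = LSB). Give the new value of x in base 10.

x = 11110000010
bit 6 is currently 0; toggle it via x ^ (1 << 6) = x ^ 64
→ 11111000010 = 1986

1986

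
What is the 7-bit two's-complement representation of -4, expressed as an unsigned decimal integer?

4 in 7 bits: 0000100
Invert: 1111011
Add 1:  1111100 = 124
(Check: 2^7 - 4 = 128 - 4 = 124.)

124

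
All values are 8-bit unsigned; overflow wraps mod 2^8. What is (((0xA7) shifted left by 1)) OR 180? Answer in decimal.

0xA7 = 10100111
→ shifted left by 1 (mod 2^8) → 01001110 = 78
180 = 10110100
→ OR → 11111110 = 254

254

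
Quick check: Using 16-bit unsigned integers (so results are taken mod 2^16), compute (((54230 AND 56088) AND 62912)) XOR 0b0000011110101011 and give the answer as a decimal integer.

54955

54230 = 1101001111010110
56088 = 1101101100011000
→ AND → 1101001100010000 = 54032
62912 = 1111010111000000
→ AND → 1101000100000000 = 53504
0b0000011110101011 = 0000011110101011
→ XOR → 1101011010101011 = 54955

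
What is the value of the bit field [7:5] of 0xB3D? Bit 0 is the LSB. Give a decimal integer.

1

v = 00101100111101
Shift right by 5: 001011001
Mask low 3 bits: 001 = 1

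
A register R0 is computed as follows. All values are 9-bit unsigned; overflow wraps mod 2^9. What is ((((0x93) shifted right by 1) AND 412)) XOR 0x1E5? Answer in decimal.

0x93 = 010010011
→ shifted right by 1 → 001001001 = 73
412 = 110011100
→ AND → 000001000 = 8
0x1E5 = 111100101
→ XOR → 111101101 = 493

493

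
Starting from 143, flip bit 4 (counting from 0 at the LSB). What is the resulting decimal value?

159

x = 00010001111
bit 4 is currently 0; toggle it via x ^ (1 << 4) = x ^ 16
→ 00010011111 = 159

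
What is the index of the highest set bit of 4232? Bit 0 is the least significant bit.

12

4232 = 1000010001000
The topmost 1 is at position 12 (since 2^12 = 4096 ≤ 4232 < 8192).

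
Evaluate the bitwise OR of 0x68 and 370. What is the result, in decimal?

378

0x68 = 001101000
370 = 101110010
 OR → 101111010 = 378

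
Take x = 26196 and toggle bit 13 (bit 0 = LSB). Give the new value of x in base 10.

18004

x = 110011001010100
bit 13 is currently 1; toggle it via x ^ (1 << 13) = x ^ 8192
→ 100011001010100 = 18004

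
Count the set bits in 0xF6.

6

0xF6 = 11110110
Count the 1s: 1 + 1 + 1 + 1 + 1 + 1 = 6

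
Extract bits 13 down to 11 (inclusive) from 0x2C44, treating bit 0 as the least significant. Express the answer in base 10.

5

v = 10110001000100
Shift right by 11: 101
Mask low 3 bits: 101 = 5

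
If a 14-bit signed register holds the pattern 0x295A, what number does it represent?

-5798

pattern = 10100101011010 (MSB is 1 ⇒ negative)
Invert: 01011010100101, add 1 → 01011010100110 = 5798, so the value is -5798.
(Equivalently: 10586 - 2^14 = 10586 - 16384 = -5798.)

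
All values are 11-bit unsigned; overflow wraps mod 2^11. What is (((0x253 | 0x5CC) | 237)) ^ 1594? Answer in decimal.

453

0x253 = 01001010011
0x5CC = 10111001100
→ | → 11111011111 = 2015
237 = 00011101101
→ | → 11111111111 = 2047
1594 = 11000111010
→ ^ → 00111000101 = 453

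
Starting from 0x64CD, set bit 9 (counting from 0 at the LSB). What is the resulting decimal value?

26317

x = 110010011001101
bit 9 is currently 0; set it via x | (1 << 9) = x | 512
→ 110011011001101 = 26317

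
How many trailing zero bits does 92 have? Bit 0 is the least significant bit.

2

92 = 1011100
Trailing zeros: 2, so the lowest set bit is bit 2 (value 4).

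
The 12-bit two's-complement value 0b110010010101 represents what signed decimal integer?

-875

pattern = 110010010101 (MSB is 1 ⇒ negative)
Invert: 001101101010, add 1 → 001101101011 = 875, so the value is -875.
(Equivalently: 3221 - 2^12 = 3221 - 4096 = -875.)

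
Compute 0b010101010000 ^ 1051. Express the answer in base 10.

331

a = 10101010000
1051 = 10000011011
XOR → 00101001011 = 331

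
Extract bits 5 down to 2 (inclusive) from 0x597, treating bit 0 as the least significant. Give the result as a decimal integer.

5

v = 10110010111
Shift right by 2: 101100101
Mask low 4 bits: 0101 = 5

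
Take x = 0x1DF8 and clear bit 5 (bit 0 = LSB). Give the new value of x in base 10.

x = 1110111111000
bit 5 is currently 1; clear it via x & ~(1 << 5) = x & ~32
→ 1110111011000 = 7640

7640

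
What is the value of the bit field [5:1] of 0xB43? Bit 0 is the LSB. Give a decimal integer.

v = 101101000011
Shift right by 1: 10110100001
Mask low 5 bits: 00001 = 1

1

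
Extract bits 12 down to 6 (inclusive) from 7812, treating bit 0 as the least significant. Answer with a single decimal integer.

v = 1111010000100
Shift right by 6: 1111010
Mask low 7 bits: 1111010 = 122

122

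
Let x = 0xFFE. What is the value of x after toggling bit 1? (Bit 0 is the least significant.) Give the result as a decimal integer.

4092

x = 111111111110
bit 1 is currently 1; toggle it via x ^ (1 << 1) = x ^ 2
→ 111111111100 = 4092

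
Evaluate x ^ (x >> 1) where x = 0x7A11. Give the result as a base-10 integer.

18201

x = 111101000010001 = 31249
x>>1 = 011110100001000
XOR  = 100011100011001 = 18201
(x ^ (x >> 1) gives the standard binary-reflected Gray code of x.)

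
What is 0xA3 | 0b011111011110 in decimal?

0xA3 = 00010100011
b = 11111011110
 OR → 11111111111 = 2047

2047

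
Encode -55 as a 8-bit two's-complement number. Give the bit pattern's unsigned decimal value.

201

55 in 8 bits: 00110111
Invert: 11001000
Add 1:  11001001 = 201
(Check: 2^8 - 55 = 256 - 55 = 201.)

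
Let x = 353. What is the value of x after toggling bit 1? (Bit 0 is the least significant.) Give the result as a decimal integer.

x = 000101100001
bit 1 is currently 0; toggle it via x ^ (1 << 1) = x ^ 2
→ 000101100011 = 355

355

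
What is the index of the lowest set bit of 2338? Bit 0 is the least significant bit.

1

2338 = 100100100010
Trailing zeros: 1, so the lowest set bit is bit 1 (value 2).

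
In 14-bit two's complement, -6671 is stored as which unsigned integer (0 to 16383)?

9713

6671 in 14 bits: 01101000001111
Invert: 10010111110000
Add 1:  10010111110001 = 9713
(Check: 2^14 - 6671 = 16384 - 6671 = 9713.)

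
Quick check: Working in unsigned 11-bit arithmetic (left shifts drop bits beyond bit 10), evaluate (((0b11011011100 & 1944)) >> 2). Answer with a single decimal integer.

0b11011011100 = 11011011100
1944 = 11110011000
→ & → 11010011000 = 1688
→ >> 2 → 00110100110 = 422

422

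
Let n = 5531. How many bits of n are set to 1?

5531 = 1010110011011
Count the 1s: 1 + 1 + 1 + 1 + 1 + 1 + 1 + 1 = 8

8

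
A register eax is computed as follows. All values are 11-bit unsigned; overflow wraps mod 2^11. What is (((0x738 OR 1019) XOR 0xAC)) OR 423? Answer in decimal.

0x738 = 11100111000
1019 = 01111111011
→ OR → 11111111011 = 2043
0xAC = 00010101100
→ XOR → 11101010111 = 1879
423 = 00110100111
→ OR → 11111110111 = 2039

2039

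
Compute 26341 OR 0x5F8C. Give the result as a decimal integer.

32749

26341 = 110011011100101
0x5F8C = 101111110001100
 OR → 111111111101101 = 32749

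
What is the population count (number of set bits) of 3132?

6

3132 = 110000111100
Count the 1s: 1 + 1 + 1 + 1 + 1 + 1 = 6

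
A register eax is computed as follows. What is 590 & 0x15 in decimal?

4

590 = 1001001110
0x15 = 0000010101
AND → 0000000100 = 4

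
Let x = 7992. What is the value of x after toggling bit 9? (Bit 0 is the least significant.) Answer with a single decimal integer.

7480

x = 001111100111000
bit 9 is currently 1; toggle it via x ^ (1 << 9) = x ^ 512
→ 001110100111000 = 7480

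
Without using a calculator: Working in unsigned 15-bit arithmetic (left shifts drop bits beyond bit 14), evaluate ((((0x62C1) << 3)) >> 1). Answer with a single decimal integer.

2820

0x62C1 = 110001011000001
→ << 3 (mod 2^15) → 001011000001000 = 5640
→ >> 1 → 000101100000100 = 2820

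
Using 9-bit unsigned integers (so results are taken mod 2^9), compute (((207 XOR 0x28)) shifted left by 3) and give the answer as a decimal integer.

312

207 = 011001111
0x28 = 000101000
→ XOR → 011100111 = 231
→ shifted left by 3 (mod 2^9) → 100111000 = 312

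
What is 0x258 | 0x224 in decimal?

0x258 = 1001011000
0x224 = 1000100100
 OR → 1001111100 = 636

636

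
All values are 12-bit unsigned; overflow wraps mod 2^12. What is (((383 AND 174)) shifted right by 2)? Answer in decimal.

383 = 000101111111
174 = 000010101110
→ AND → 000000101110 = 46
→ shifted right by 2 → 000000001011 = 11

11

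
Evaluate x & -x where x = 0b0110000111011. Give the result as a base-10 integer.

1

x = 110000111011 = 3131
-x (two's complement) = …001111000101
AND   = 000000000001 = 1
(x & -x isolates the lowest set bit of x.)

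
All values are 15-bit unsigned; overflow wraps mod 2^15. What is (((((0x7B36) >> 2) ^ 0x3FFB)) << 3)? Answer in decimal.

2480

0x7B36 = 111101100110110
→ >> 2 → 001111011001101 = 7885
0x3FFB = 011111111111011
→ ^ → 010000100110110 = 8502
→ << 3 (mod 2^15) → 000100110110000 = 2480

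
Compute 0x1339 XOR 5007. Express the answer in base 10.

182

0x1339 = 1001100111001
5007 = 1001110001111
XOR → 0000010110110 = 182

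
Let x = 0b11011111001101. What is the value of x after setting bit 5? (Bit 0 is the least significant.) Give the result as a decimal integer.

14317

x = 11011111001101
bit 5 is currently 0; set it via x | (1 << 5) = x | 32
→ 11011111101101 = 14317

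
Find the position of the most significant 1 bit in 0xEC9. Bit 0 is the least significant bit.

11

0xEC9 = 111011001001
The topmost 1 is at position 11 (since 2^11 = 2048 ≤ 3785 < 4096).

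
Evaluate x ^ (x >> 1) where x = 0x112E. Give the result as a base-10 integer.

6585

x = 1000100101110 = 4398
x>>1 = 0100010010111
XOR  = 1100110111001 = 6585
(x ^ (x >> 1) gives the standard binary-reflected Gray code of x.)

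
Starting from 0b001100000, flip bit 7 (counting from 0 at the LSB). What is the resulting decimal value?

224

x = 001100000
bit 7 is currently 0; toggle it via x ^ (1 << 7) = x ^ 128
→ 011100000 = 224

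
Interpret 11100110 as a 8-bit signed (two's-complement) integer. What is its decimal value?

-26

pattern = 11100110 (MSB is 1 ⇒ negative)
Invert: 00011001, add 1 → 00011010 = 26, so the value is -26.
(Equivalently: 230 - 2^8 = 230 - 256 = -26.)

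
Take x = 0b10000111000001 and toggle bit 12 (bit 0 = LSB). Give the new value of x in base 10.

x = 10000111000001
bit 12 is currently 0; toggle it via x ^ (1 << 12) = x ^ 4096
→ 11000111000001 = 12737

12737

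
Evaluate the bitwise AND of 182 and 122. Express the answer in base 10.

182 = 10110110
122 = 01111010
AND → 00110010 = 50

50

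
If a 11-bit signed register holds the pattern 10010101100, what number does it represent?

-852

pattern = 10010101100 (MSB is 1 ⇒ negative)
Invert: 01101010011, add 1 → 01101010100 = 852, so the value is -852.
(Equivalently: 1196 - 2^11 = 1196 - 2048 = -852.)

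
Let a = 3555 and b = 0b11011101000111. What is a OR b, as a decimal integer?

16359

3555 = 00110111100011
b = 11011101000111
 OR → 11111111100111 = 16359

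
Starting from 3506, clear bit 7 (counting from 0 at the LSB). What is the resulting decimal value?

3378

x = 00110110110010
bit 7 is currently 1; clear it via x & ~(1 << 7) = x & ~128
→ 00110100110010 = 3378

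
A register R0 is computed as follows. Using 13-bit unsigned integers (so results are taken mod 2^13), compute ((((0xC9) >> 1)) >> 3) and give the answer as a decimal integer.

0xC9 = 0000011001001
→ >> 1 → 0000001100100 = 100
→ >> 3 → 0000000001100 = 12

12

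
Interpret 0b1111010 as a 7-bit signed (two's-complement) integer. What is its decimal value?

pattern = 1111010 (MSB is 1 ⇒ negative)
Invert: 0000101, add 1 → 0000110 = 6, so the value is -6.
(Equivalently: 122 - 2^7 = 122 - 128 = -6.)

-6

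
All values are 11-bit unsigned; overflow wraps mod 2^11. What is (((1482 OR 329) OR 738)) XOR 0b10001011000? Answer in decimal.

947

1482 = 10111001010
329 = 00101001001
→ OR → 10111001011 = 1483
738 = 01011100010
→ OR → 11111101011 = 2027
0b10001011000 = 10001011000
→ XOR → 01110110011 = 947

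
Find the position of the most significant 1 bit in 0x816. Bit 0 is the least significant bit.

0x816 = 100000010110
The topmost 1 is at position 11 (since 2^11 = 2048 ≤ 2070 < 4096).

11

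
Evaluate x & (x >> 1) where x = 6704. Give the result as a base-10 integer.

x = 1101000110000 = 6704
x>>1 = 0110100011000
AND  = 0100000010000 = 2064
(x & (x >> 1) has a 1 wherever x has two consecutive 1 bits.)

2064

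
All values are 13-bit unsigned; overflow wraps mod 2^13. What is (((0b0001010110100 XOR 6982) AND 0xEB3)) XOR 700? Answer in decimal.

2574

0b0001010110100 = 0001010110100
6982 = 1101101000110
→ XOR → 1100111110010 = 6642
0xEB3 = 0111010110011
→ AND → 0100010110010 = 2226
700 = 0001010111100
→ XOR → 0101000001110 = 2574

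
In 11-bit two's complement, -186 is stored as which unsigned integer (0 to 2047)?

186 in 11 bits: 00010111010
Invert: 11101000101
Add 1:  11101000110 = 1862
(Check: 2^11 - 186 = 2048 - 186 = 1862.)

1862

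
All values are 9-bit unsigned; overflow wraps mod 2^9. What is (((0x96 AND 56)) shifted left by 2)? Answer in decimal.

64

0x96 = 010010110
56 = 000111000
→ AND → 000010000 = 16
→ shifted left by 2 (mod 2^9) → 001000000 = 64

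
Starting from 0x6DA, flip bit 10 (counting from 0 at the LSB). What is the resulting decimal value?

730

x = 011011011010
bit 10 is currently 1; toggle it via x ^ (1 << 10) = x ^ 1024
→ 001011011010 = 730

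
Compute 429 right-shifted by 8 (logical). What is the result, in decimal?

429 = 110101101
shift right by 8 → 000000001 = 1
(equivalently, floor(429 / 256))

1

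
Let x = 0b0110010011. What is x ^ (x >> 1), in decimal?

346

x = 110010011 = 403
x>>1 = 011001001
XOR  = 101011010 = 346
(x ^ (x >> 1) gives the standard binary-reflected Gray code of x.)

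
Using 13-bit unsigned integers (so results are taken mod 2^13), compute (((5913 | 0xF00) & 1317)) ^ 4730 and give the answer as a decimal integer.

6011

5913 = 1011100011001
0xF00 = 0111100000000
→ | → 1111100011001 = 7961
1317 = 0010100100101
→ & → 0010100000001 = 1281
4730 = 1001001111010
→ ^ → 1011101111011 = 6011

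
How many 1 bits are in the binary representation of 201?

201 = 11001001
Count the 1s: 1 + 1 + 1 + 1 = 4

4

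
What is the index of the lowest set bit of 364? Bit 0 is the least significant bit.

364 = 101101100
Trailing zeros: 2, so the lowest set bit is bit 2 (value 4).

2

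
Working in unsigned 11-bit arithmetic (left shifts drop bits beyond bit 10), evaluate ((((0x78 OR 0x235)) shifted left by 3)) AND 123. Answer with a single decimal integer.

104

0x78 = 00001111000
0x235 = 01000110101
→ OR → 01001111101 = 637
→ shifted left by 3 (mod 2^11) → 01111101000 = 1000
123 = 00001111011
→ AND → 00001101000 = 104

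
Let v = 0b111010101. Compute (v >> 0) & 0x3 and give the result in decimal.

1

v = 111010101
Shift right by 0: 111010101
Mask low 2 bits: 01 = 1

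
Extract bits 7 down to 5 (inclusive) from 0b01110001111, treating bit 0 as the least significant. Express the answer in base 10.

v = 01110001111
Shift right by 5: 011100
Mask low 3 bits: 100 = 4

4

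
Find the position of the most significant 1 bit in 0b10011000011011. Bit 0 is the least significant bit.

0b10011000011011 = 10011000011011
The topmost 1 is at position 13 (since 2^13 = 8192 ≤ 9755 < 16384).

13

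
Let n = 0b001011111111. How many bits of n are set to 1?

n = 1011111111
Count the 1s: 1 + 1 + 1 + 1 + 1 + 1 + 1 + 1 + 1 = 9

9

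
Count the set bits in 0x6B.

0x6B = 1101011
Count the 1s: 1 + 1 + 1 + 1 + 1 = 5

5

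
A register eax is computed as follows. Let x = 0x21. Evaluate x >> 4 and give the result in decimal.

0x21 = 100001
shift right by 4 → 000010 = 2
(equivalently, floor(33 / 16))

2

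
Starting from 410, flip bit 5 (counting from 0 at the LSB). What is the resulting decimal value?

442

x = 00110011010
bit 5 is currently 0; toggle it via x ^ (1 << 5) = x ^ 32
→ 00110111010 = 442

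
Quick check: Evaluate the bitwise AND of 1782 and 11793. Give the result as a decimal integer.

1782 = 00011011110110
11793 = 10111000010001
AND → 00011000010000 = 1552

1552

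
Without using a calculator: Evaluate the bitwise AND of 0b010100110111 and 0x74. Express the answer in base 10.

52

a = 10100110111
0x74 = 00001110100
AND → 00000110100 = 52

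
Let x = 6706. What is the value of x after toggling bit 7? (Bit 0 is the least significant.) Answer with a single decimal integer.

x = 1101000110010
bit 7 is currently 0; toggle it via x ^ (1 << 7) = x ^ 128
→ 1101010110010 = 6834

6834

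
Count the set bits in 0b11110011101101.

n = 11110011101101
Count the 1s: 1 + 1 + 1 + 1 + 1 + 1 + 1 + 1 + 1 + 1 = 10

10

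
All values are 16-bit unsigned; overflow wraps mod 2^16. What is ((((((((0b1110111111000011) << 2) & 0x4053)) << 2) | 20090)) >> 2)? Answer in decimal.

5022

0b1110111111000011 = 1110111111000011
→ << 2 (mod 2^16) → 1011111100001100 = 48908
0x4053 = 0100000001010011
→ & → 0000000000000000 = 0
→ << 2 (mod 2^16) → 0000000000000000 = 0
20090 = 0100111001111010
→ | → 0100111001111010 = 20090
→ >> 2 → 0001001110011110 = 5022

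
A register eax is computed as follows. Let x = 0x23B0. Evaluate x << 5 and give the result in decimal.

292352

0x23B0 = 0000010001110110000
shift left by 5 → 1000111011000000000 = 292352
(equivalently, 9136 × 2^5 = 9136 × 32)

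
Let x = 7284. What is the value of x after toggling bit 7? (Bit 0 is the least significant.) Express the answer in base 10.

7412

x = 01110001110100
bit 7 is currently 0; toggle it via x ^ (1 << 7) = x ^ 128
→ 01110011110100 = 7412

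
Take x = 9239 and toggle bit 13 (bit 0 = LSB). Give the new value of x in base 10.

1047

x = 10010000010111
bit 13 is currently 1; toggle it via x ^ (1 << 13) = x ^ 8192
→ 00010000010111 = 1047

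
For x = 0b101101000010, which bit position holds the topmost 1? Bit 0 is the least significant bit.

0b101101000010 = 101101000010
The topmost 1 is at position 11 (since 2^11 = 2048 ≤ 2882 < 4096).

11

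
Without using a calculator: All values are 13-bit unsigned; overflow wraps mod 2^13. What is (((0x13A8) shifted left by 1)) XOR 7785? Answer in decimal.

0x13A8 = 1001110101000
→ shifted left by 1 (mod 2^13) → 0011101010000 = 1872
7785 = 1111001101001
→ XOR → 1100100111001 = 6457

6457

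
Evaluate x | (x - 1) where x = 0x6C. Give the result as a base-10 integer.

111

x = 1101100 = 108
x - 1 = 1101011
OR    = 1101111 = 111
(x | (x - 1) sets all bits below the lowest set bit.)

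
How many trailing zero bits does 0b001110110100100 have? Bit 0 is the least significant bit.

2

0b001110110100100 = 1110110100100
Trailing zeros: 2, so the lowest set bit is bit 2 (value 4).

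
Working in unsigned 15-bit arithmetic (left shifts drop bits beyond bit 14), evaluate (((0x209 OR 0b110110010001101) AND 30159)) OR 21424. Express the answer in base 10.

30653

0x209 = 000001000001001
0b110110010001101 = 110110010001101
→ OR → 110111010001101 = 28301
30159 = 111010111001111
→ AND → 110010010001101 = 25741
21424 = 101001110110000
→ OR → 111011110111101 = 30653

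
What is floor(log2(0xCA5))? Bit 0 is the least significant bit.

11

0xCA5 = 110010100101
The topmost 1 is at position 11 (since 2^11 = 2048 ≤ 3237 < 4096).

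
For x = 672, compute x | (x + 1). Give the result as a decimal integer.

x = 1010100000 = 672
x + 1 = 1010100001
OR    = 1010100001 = 673
(x | (x + 1) sets the lowest cleared bit.)

673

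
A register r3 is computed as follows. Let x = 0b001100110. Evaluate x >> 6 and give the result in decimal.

x = 1100110
shift right by 6 → 0000001 = 1
(equivalently, floor(102 / 64))

1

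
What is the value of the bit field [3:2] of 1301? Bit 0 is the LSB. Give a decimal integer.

v = 0010100010101
Shift right by 2: 00101000101
Mask low 2 bits: 01 = 1

1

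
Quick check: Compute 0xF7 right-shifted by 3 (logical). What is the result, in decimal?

0xF7 = 11110111
shift right by 3 → 00011110 = 30
(equivalently, floor(247 / 8))

30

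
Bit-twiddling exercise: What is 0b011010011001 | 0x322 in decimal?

1979

a = 11010011001
0x322 = 01100100010
 OR → 11110111011 = 1979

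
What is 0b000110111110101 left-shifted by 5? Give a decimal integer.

x = 00000110111110101
shift left by 5 → 11011111010100000 = 114336
(equivalently, 3573 × 2^5 = 3573 × 32)

114336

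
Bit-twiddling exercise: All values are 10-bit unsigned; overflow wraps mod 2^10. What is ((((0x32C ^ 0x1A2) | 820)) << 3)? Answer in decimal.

496

0x32C = 1100101100
0x1A2 = 0110100010
→ ^ → 1010001110 = 654
820 = 1100110100
→ | → 1110111110 = 958
→ << 3 (mod 2^10) → 0111110000 = 496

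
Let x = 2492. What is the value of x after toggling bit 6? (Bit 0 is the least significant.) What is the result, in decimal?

x = 100110111100
bit 6 is currently 0; toggle it via x ^ (1 << 6) = x ^ 64
→ 100111111100 = 2556

2556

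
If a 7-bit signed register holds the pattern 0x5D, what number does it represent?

-35

pattern = 1011101 (MSB is 1 ⇒ negative)
Invert: 0100010, add 1 → 0100011 = 35, so the value is -35.
(Equivalently: 93 - 2^7 = 93 - 128 = -35.)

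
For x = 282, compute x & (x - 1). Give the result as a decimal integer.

x = 100011010 = 282
x - 1 = 100011001
AND   = 100011000 = 280
(x & (x - 1) clears the lowest set bit of x.)

280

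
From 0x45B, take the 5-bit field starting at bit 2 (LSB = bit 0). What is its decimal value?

v = 00010001011011
Shift right by 2: 000100010110
Mask low 5 bits: 10110 = 22

22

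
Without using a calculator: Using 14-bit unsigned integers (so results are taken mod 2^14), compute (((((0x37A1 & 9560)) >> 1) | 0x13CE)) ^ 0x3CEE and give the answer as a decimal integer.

12064

0x37A1 = 11011110100001
9560 = 10010101011000
→ & → 10010100000000 = 9472
→ >> 1 → 01001010000000 = 4736
0x13CE = 01001111001110
→ | → 01001111001110 = 5070
0x3CEE = 11110011101110
→ ^ → 10111100100000 = 12064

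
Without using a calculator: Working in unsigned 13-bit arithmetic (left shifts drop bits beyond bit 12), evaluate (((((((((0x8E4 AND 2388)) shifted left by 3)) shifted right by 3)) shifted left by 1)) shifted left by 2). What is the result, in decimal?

544

0x8E4 = 0100011100100
2388 = 0100101010100
→ AND → 0100001000100 = 2116
→ shifted left by 3 (mod 2^13) → 0001000100000 = 544
→ shifted right by 3 → 0000001000100 = 68
→ shifted left by 1 (mod 2^13) → 0000010001000 = 136
→ shifted left by 2 (mod 2^13) → 0001000100000 = 544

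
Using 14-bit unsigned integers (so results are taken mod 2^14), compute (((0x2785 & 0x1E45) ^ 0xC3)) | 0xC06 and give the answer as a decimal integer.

3782

0x2785 = 10011110000101
0x1E45 = 01111001000101
→ & → 00011000000101 = 1541
0xC3 = 00000011000011
→ ^ → 00011011000110 = 1734
0xC06 = 00110000000110
→ | → 00111011000110 = 3782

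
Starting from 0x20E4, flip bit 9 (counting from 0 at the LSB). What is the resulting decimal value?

x = 10000011100100
bit 9 is currently 0; toggle it via x ^ (1 << 9) = x ^ 512
→ 10001011100100 = 8932

8932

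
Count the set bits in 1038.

4

1038 = 10000001110
Count the 1s: 1 + 1 + 1 + 1 = 4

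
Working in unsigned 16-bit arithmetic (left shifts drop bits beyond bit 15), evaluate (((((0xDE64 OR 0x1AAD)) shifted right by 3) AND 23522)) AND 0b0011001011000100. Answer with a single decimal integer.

0xDE64 = 1101111001100100
0x1AAD = 0001101010101101
→ OR → 1101111011101101 = 57069
→ shifted right by 3 → 0001101111011101 = 7133
23522 = 0101101111100010
→ AND → 0001101111000000 = 7104
0b0011001011000100 = 0011001011000100
→ AND → 0001001011000000 = 4800

4800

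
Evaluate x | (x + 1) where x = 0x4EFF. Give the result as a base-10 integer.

x = 100111011111111 = 20223
x + 1 = 100111100000000
OR    = 100111111111111 = 20479
(x | (x + 1) sets the lowest cleared bit.)

20479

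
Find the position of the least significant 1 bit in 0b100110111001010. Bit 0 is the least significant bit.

1

0b100110111001010 = 100110111001010
Trailing zeros: 1, so the lowest set bit is bit 1 (value 2).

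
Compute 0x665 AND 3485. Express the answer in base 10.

0x665 = 011001100101
3485 = 110110011101
AND → 010000000101 = 1029

1029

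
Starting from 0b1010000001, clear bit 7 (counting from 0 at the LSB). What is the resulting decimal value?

x = 1010000001
bit 7 is currently 1; clear it via x & ~(1 << 7) = x & ~128
→ 1000000001 = 513

513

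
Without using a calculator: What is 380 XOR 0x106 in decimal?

122

380 = 101111100
0x106 = 100000110
XOR → 001111010 = 122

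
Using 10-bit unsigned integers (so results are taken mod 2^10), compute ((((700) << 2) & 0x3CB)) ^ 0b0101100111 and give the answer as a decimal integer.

700 = 1010111100
→ << 2 (mod 2^10) → 1011110000 = 752
0x3CB = 1111001011
→ & → 1011000000 = 704
0b0101100111 = 0101100111
→ ^ → 1110100111 = 935

935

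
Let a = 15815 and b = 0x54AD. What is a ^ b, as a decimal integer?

15815 = 011110111000111
0x54AD = 101010010101101
XOR → 110100101101010 = 26986

26986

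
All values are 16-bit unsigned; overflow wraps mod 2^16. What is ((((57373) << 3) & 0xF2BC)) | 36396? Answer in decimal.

36524

57373 = 1110000000011101
→ << 3 (mod 2^16) → 0000000011101000 = 232
0xF2BC = 1111001010111100
→ & → 0000000010101000 = 168
36396 = 1000111000101100
→ | → 1000111010101100 = 36524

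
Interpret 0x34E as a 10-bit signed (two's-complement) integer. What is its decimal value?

-178

pattern = 1101001110 (MSB is 1 ⇒ negative)
Invert: 0010110001, add 1 → 0010110010 = 178, so the value is -178.
(Equivalently: 846 - 2^10 = 846 - 1024 = -178.)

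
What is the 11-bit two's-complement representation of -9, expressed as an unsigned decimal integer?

2039

9 in 11 bits: 00000001001
Invert: 11111110110
Add 1:  11111110111 = 2039
(Check: 2^11 - 9 = 2048 - 9 = 2039.)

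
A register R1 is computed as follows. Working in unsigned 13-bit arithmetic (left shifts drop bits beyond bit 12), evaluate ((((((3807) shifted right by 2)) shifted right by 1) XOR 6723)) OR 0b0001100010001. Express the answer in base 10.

7065

3807 = 0111011011111
→ shifted right by 2 → 0001110110111 = 951
→ shifted right by 1 → 0000111011011 = 475
6723 = 1101001000011
→ XOR → 1101110011000 = 7064
0b0001100010001 = 0001100010001
→ OR → 1101110011001 = 7065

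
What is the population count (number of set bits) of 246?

246 = 11110110
Count the 1s: 1 + 1 + 1 + 1 + 1 + 1 = 6

6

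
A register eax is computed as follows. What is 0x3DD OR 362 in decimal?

0x3DD = 1111011101
362 = 0101101010
 OR → 1111111111 = 1023

1023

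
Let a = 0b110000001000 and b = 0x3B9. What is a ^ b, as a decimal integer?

a = 110000001000
0x3B9 = 001110111001
XOR → 111110110001 = 4017

4017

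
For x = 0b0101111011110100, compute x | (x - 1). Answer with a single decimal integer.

x = 101111011110100 = 24308
x - 1 = 101111011110011
OR    = 101111011110111 = 24311
(x | (x - 1) sets all bits below the lowest set bit.)

24311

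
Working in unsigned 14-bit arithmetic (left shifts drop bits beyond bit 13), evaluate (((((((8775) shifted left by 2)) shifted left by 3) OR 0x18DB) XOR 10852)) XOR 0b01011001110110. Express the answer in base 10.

8775 = 10001001000111
→ shifted left by 2 (mod 2^14) → 00100100011100 = 2332
→ shifted left by 3 (mod 2^14) → 00100011100000 = 2272
0x18DB = 01100011011011
→ OR → 01100011111011 = 6395
10852 = 10101001100100
→ XOR → 11001010011111 = 12959
0b01011001110110 = 01011001110110
→ XOR → 10010011101001 = 9449

9449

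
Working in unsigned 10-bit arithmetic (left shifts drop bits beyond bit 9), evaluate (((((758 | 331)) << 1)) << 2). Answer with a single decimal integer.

1016

758 = 1011110110
331 = 0101001011
→ | → 1111111111 = 1023
→ << 1 (mod 2^10) → 1111111110 = 1022
→ << 2 (mod 2^10) → 1111111000 = 1016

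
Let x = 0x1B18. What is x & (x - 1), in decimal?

6928

x = 1101100011000 = 6936
x - 1 = 1101100010111
AND   = 1101100010000 = 6928
(x & (x - 1) clears the lowest set bit of x.)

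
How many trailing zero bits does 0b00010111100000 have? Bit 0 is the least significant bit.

0b00010111100000 = 10111100000
Trailing zeros: 5, so the lowest set bit is bit 5 (value 32).

5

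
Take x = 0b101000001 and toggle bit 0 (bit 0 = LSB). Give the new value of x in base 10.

320

x = 101000001
bit 0 is currently 1; toggle it via x ^ (1 << 0) = x ^ 1
→ 101000000 = 320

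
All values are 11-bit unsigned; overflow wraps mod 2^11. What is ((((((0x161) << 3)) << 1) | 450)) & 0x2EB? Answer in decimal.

706

0x161 = 00101100001
→ << 3 (mod 2^11) → 01100001000 = 776
→ << 1 (mod 2^11) → 11000010000 = 1552
450 = 00111000010
→ | → 11111010010 = 2002
0x2EB = 01011101011
→ & → 01011000010 = 706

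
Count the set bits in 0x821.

0x821 = 100000100001
Count the 1s: 1 + 1 + 1 = 3

3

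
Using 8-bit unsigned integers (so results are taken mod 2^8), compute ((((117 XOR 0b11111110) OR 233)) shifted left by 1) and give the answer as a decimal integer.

214

117 = 01110101
0b11111110 = 11111110
→ XOR → 10001011 = 139
233 = 11101001
→ OR → 11101011 = 235
→ shifted left by 1 (mod 2^8) → 11010110 = 214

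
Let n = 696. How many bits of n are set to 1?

696 = 1010111000
Count the 1s: 1 + 1 + 1 + 1 + 1 = 5

5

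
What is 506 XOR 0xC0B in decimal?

3569

506 = 000111111010
0xC0B = 110000001011
XOR → 110111110001 = 3569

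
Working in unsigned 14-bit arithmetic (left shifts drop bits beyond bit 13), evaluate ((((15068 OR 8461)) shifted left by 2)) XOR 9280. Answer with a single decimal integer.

15068 = 11101011011100
8461 = 10000100001101
→ OR → 11101111011101 = 15325
→ shifted left by 2 (mod 2^14) → 10111101110100 = 12148
9280 = 10010001000000
→ XOR → 00101100110100 = 2868

2868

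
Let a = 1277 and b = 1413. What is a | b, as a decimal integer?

1277 = 10011111101
1413 = 10110000101
 OR → 10111111101 = 1533

1533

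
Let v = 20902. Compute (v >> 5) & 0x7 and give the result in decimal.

v = 101000110100110
Shift right by 5: 1010001101
Mask low 3 bits: 101 = 5

5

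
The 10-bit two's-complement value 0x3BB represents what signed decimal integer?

pattern = 1110111011 (MSB is 1 ⇒ negative)
Invert: 0001000100, add 1 → 0001000101 = 69, so the value is -69.
(Equivalently: 955 - 2^10 = 955 - 1024 = -69.)

-69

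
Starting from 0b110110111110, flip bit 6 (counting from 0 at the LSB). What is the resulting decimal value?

x = 110110111110
bit 6 is currently 0; toggle it via x ^ (1 << 6) = x ^ 64
→ 110111111110 = 3582

3582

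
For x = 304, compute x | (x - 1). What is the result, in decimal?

319

x = 100110000 = 304
x - 1 = 100101111
OR    = 100111111 = 319
(x | (x - 1) sets all bits below the lowest set bit.)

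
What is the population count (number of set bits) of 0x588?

4

0x588 = 10110001000
Count the 1s: 1 + 1 + 1 + 1 = 4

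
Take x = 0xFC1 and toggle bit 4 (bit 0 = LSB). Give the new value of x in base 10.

x = 0111111000001
bit 4 is currently 0; toggle it via x ^ (1 << 4) = x ^ 16
→ 0111111010001 = 4049

4049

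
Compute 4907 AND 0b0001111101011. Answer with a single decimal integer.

4907 = 1001100101011
b = 0001111101011
AND → 0001100101011 = 811

811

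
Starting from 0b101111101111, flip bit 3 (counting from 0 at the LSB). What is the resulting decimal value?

x = 101111101111
bit 3 is currently 1; toggle it via x ^ (1 << 3) = x ^ 8
→ 101111100111 = 3047

3047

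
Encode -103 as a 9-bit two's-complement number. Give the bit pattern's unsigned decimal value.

103 in 9 bits: 001100111
Invert: 110011000
Add 1:  110011001 = 409
(Check: 2^9 - 103 = 512 - 103 = 409.)

409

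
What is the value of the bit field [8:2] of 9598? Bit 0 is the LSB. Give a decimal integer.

95

v = 10010101111110
Shift right by 2: 100101011111
Mask low 7 bits: 1011111 = 95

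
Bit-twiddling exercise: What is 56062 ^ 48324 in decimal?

56062 = 1101101011111110
48324 = 1011110011000100
XOR → 0110011000111010 = 26170

26170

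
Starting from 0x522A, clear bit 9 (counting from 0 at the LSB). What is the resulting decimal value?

20522

x = 101001000101010
bit 9 is currently 1; clear it via x & ~(1 << 9) = x & ~512
→ 101000000101010 = 20522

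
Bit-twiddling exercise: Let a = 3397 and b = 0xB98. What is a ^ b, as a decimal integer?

3397 = 110101000101
0xB98 = 101110011000
XOR → 011011011101 = 1757

1757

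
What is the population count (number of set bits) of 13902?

8

13902 = 11011001001110
Count the 1s: 1 + 1 + 1 + 1 + 1 + 1 + 1 + 1 = 8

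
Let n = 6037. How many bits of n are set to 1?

6037 = 1011110010101
Count the 1s: 1 + 1 + 1 + 1 + 1 + 1 + 1 + 1 = 8

8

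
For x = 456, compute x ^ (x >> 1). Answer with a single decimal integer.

300

x = 111001000 = 456
x>>1 = 011100100
XOR  = 100101100 = 300
(x ^ (x >> 1) gives the standard binary-reflected Gray code of x.)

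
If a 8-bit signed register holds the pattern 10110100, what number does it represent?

-76

pattern = 10110100 (MSB is 1 ⇒ negative)
Invert: 01001011, add 1 → 01001100 = 76, so the value is -76.
(Equivalently: 180 - 2^8 = 180 - 256 = -76.)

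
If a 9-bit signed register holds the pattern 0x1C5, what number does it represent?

-59

pattern = 111000101 (MSB is 1 ⇒ negative)
Invert: 000111010, add 1 → 000111011 = 59, so the value is -59.
(Equivalently: 453 - 2^9 = 453 - 512 = -59.)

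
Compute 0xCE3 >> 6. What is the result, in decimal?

51

0xCE3 = 110011100011
shift right by 6 → 000000110011 = 51
(equivalently, floor(3299 / 64))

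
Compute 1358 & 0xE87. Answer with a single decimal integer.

1030

1358 = 010101001110
0xE87 = 111010000111
AND → 010000000110 = 1030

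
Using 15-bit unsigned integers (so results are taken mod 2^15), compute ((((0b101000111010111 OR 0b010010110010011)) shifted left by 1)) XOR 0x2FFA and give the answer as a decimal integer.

0b101000111010111 = 101000111010111
0b010010110010011 = 010010110010011
→ OR → 111010111010111 = 30167
→ shifted left by 1 (mod 2^15) → 110101110101110 = 27566
0x2FFA = 010111111111010
→ XOR → 100010001010100 = 17492

17492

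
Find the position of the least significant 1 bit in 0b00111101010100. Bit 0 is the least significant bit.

2

0b00111101010100 = 111101010100
Trailing zeros: 2, so the lowest set bit is bit 2 (value 4).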